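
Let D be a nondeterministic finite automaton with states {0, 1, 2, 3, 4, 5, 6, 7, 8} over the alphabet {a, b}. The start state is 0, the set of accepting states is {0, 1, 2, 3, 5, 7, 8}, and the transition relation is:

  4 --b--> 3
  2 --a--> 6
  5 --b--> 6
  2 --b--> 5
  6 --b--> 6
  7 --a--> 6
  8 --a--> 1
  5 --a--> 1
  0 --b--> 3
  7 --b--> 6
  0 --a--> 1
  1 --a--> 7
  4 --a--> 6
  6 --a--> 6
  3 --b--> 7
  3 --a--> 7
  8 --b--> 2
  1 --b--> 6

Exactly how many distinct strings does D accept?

6

The useful subgraph on states {0, 1, 3, 7} is acyclic, so L(D) is finite; the longest accepting path visits 3 useful states, giving maximum string length 2.
Counting accepting paths from 0 by length: 1 of length 0, 2 of length 1, 3 of length 2. Total 6.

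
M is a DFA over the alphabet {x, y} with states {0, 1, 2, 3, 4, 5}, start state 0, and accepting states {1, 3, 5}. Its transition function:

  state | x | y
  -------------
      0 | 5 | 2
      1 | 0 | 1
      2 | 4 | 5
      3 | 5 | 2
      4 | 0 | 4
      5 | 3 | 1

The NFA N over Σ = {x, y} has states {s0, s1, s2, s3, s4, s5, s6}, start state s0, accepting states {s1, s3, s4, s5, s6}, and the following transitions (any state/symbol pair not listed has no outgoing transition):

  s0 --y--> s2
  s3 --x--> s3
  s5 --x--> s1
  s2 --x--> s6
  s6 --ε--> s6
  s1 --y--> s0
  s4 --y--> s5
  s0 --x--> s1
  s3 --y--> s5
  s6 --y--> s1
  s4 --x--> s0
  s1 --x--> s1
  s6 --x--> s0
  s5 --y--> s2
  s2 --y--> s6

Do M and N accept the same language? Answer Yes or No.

No

The string xy is accepted by M but rejected by N.
So L(M) ≠ L(N).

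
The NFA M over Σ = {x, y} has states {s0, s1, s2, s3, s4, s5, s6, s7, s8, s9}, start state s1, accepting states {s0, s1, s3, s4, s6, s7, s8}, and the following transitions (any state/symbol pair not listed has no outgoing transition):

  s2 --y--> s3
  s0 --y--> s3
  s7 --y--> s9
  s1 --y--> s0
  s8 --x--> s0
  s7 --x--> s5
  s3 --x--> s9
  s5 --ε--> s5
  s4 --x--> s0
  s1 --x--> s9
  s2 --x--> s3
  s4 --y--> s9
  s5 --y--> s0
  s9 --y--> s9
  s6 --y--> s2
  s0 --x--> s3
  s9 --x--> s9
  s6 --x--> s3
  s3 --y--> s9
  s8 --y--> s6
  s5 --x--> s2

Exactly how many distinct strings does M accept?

4

The useful subgraph on states {s0, s1, s3} is acyclic, so L(M) is finite; the longest accepting path visits 3 useful states, giving maximum string length 2.
Counting accepting paths from s1 by length: 1 of length 0, 1 of length 1, 2 of length 2. Total 4.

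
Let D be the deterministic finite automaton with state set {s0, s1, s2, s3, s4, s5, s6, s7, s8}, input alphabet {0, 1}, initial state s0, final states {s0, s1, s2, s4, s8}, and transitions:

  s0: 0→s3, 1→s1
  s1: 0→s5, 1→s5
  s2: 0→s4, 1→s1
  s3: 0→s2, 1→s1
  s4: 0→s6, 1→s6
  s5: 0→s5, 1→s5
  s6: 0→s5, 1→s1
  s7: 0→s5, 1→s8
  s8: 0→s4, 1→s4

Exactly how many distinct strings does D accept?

The useful subgraph on states {s0, s1, s2, s3, s4, s6} is acyclic, so L(D) is finite; the longest accepting path visits 6 useful states, giving maximum string length 5.
Counting accepting paths from s0 by length: 1 of length 0, 1 of length 1, 2 of length 2, 2 of length 3, 2 of length 5. Total 8.

8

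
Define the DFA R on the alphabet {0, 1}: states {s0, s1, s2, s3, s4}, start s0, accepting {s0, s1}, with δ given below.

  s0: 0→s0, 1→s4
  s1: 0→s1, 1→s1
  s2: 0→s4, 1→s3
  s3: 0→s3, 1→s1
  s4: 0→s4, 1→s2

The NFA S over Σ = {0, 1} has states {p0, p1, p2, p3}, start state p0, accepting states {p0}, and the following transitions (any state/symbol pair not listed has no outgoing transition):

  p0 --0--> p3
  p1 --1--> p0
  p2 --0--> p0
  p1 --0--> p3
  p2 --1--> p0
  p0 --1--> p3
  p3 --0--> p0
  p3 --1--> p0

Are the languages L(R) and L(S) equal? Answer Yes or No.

No

The string 0 is accepted by R but rejected by S.
So L(R) ≠ L(S).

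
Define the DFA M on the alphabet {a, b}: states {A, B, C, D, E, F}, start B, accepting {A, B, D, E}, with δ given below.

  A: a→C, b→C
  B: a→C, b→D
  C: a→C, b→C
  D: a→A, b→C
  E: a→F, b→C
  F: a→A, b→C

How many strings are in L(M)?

3

The useful subgraph on states {A, B, D} is acyclic, so L(M) is finite; the longest accepting path visits 3 useful states, giving maximum string length 2.
Counting accepting paths from B by length: 1 of length 0, 1 of length 1, 1 of length 2. Total 3.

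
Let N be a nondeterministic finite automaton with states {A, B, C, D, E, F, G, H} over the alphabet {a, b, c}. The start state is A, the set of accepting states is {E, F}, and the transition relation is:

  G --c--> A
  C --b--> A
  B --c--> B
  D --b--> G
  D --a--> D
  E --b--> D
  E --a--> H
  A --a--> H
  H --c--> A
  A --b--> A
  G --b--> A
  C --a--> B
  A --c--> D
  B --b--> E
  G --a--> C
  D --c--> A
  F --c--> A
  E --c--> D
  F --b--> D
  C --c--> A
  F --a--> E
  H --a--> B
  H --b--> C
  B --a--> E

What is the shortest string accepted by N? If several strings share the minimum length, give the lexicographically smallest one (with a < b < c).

aaa

A breadth-first search from A reaches an accepting state first via the path A → H → B → E on input aaa.
No string of length < 3 is accepted (BFS exhausts all shorter strings without reaching an accepting state), and aaa is the lexicographically least accepting string of length 3.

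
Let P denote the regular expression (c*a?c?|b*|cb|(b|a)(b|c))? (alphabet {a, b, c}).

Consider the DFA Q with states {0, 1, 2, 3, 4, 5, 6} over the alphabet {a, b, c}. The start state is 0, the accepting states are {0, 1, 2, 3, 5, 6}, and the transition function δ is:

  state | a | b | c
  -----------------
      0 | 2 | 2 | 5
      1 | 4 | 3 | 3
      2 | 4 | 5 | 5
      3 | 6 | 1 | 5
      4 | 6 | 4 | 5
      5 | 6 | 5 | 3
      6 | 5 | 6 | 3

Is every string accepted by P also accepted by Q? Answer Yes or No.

Converting the expression P to a DFA (subset construction, then merging equivalent states) gives the minimal DFA with states {p0, p1, p2, p3, p4, p5, p6, p7, p8}, start state p0, accepting states {p0, p1, p2, p3, p5, p6, p7, p8} and transitions p0: a→p1, b→p2, c→p3; p1: a→p4, b→p5, c→p5; p2: a→p4, b→p6, c→p5; p3: a→p7, b→p5, c→p8; p4: a→p4, b→p4, c→p4; p5: a→p4, b→p4, c→p4; p6: a→p4, b→p6, c→p4; p7: a→p4, b→p4, c→p5; p8: a→p7, b→p4, c→p8.
Exploring the product automaton P × Q from the start pair (p0, 0), following both machines on each input symbol, reaches 15 state pairs: (p0, 0), (p1, 2), (p2, 2), (p3, 5), (p4, 4), (p5, 5), (p6, 5), (p7, 6), (p8, 3), (p4, 6), (p4, 5), (p4, 3), (p5, 3), (p4, 1), (p8, 5).
P accepts in {p0, p1, p2, p3, p5, p6, p7, p8} and Q accepts in {0, 1, 2, 3, 5, 6}. The reachable pairs whose P-component is accepting are (p0, 0), (p1, 2), (p2, 2), (p3, 5), (p5, 5), (p6, 5), (p7, 6), (p8, 3), (p5, 3), (p8, 5); in each of them the Q-component is accepting too, so the product for L(P) \ L(Q) (P-component accepting, Q-component rejecting) has no reachable accepting pair and the difference is empty.
Hence every string in L(P) is also in L(Q).

Yes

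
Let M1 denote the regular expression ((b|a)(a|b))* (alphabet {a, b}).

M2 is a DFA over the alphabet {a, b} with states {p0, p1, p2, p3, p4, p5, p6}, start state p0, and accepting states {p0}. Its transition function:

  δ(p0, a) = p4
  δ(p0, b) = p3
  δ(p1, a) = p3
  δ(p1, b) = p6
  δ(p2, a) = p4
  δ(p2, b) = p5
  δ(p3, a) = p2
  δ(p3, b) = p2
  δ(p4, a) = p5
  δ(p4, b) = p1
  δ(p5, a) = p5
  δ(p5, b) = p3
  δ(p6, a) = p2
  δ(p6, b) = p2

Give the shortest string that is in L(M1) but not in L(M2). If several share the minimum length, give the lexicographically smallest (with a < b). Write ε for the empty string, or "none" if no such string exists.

The string aa is accepted by M1 but not by M2.
No shorter string lies in the difference, and aa is the lexicographically first length-2 string in L(M1) \ L(M2).

aa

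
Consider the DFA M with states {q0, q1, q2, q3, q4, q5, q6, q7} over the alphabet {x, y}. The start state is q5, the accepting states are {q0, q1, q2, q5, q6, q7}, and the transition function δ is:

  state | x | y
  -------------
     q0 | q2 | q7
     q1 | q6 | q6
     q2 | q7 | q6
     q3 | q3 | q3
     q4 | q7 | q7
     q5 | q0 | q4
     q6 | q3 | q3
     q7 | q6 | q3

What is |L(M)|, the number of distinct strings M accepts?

12

The useful subgraph on states {q0, q2, q4, q5, q6, q7} is acyclic, so L(M) is finite; the longest accepting path visits 5 useful states, giving maximum string length 4.
Counting accepting paths from q5 by length: 1 of length 0, 1 of length 1, 4 of length 2, 5 of length 3, 1 of length 4. Total 12.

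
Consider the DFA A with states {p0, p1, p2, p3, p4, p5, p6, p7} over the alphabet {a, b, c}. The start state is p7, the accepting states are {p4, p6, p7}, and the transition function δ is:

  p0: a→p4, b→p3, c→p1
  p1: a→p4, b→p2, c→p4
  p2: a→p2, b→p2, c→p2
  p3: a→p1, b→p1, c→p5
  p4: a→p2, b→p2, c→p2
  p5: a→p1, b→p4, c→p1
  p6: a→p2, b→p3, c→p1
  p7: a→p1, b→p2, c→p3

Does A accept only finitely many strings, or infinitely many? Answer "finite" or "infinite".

The useful states (reachable from p7 and able to reach an accepting state) are {p1, p3, p4, p5, p7}.
Restricted to these states the transition graph has no cycle, so every accepting path has bounded length and L is finite.

finite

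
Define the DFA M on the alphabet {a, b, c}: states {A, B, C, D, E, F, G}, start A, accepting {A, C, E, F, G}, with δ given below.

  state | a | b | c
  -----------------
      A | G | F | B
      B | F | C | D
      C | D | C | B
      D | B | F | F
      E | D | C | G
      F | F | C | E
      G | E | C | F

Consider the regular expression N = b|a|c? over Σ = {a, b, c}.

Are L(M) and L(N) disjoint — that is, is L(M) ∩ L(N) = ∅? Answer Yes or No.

The empty string ε is accepted by both M and N.
Hence L(M) ∩ L(N) ≠ ∅.

No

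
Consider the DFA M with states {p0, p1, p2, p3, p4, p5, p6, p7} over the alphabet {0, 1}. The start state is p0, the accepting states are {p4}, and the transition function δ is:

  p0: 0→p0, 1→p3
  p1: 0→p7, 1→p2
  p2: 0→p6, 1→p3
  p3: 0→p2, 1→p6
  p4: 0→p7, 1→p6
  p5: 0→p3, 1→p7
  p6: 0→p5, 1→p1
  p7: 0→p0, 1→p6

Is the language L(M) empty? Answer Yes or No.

The states reachable from the start state are {p0, p1, p2, p3, p5, p6, p7}.
None of the accepting states {p4} is reachable, so no string is accepted and L(M) = ∅.

Yes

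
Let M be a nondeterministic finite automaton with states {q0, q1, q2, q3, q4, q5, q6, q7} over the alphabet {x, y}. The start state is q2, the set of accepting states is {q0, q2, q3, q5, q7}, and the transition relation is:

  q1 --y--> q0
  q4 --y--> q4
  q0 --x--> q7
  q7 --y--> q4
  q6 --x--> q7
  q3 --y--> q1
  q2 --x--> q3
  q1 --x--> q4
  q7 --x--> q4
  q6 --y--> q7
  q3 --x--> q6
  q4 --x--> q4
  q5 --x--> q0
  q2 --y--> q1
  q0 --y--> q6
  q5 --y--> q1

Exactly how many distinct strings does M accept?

The useful subgraph on states {q0, q1, q2, q3, q6, q7} is acyclic, so L(M) is finite; the longest accepting path visits 6 useful states, giving maximum string length 5.
Counting accepting paths from q2 by length: 1 of length 0, 1 of length 1, 1 of length 2, 4 of length 3, 3 of length 4, 2 of length 5. Total 12.

12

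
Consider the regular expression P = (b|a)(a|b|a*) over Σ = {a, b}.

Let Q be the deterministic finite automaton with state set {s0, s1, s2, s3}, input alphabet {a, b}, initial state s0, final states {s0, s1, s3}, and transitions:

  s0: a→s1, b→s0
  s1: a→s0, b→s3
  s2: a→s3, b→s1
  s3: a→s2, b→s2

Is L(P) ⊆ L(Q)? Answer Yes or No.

Converting the expression P to a DFA (subset construction, then merging equivalent states) gives the minimal DFA with states {p0, p1, p2, p3, p4}, start state p0, accepting states {p1, p2, p3} and transitions p0: a→p1, b→p1; p1: a→p2, b→p3; p2: a→p2, b→p4; p3: a→p4, b→p4; p4: a→p4, b→p4.
Exploring the product automaton P × Q from the start pair (p0, s0), following both machines on each input symbol, reaches 11 state pairs: (p0, s0), (p1, s1), (p1, s0), (p2, s0), (p3, s3), (p2, s1), (p3, s0), (p4, s0), (p4, s2), (p4, s3), (p4, s1).
P accepts in {p1, p2, p3} and Q accepts in {s0, s1, s3}. The reachable pairs whose P-component is accepting are (p1, s1), (p1, s0), (p2, s0), (p3, s3), (p2, s1), (p3, s0); in each of them the Q-component is accepting too, so the product for L(P) \ L(Q) (P-component accepting, Q-component rejecting) has no reachable accepting pair and the difference is empty.
Hence every string in L(P) is also in L(Q).

Yes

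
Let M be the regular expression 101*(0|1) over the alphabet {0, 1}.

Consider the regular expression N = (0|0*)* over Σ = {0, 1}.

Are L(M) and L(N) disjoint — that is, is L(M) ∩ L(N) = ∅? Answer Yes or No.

Yes

Converting the expression M to a DFA (subset construction, then merging equivalent states) gives the minimal DFA with states {m0, m1, m2, m3, m4, m5}, start state m0, accepting states {m4, m5} and transitions m0: 0→m1, 1→m2; m1: 0→m1, 1→m1; m2: 0→m3, 1→m1; m3: 0→m4, 1→m5; m4: 0→m1, 1→m1; m5: 0→m4, 1→m5.
Converting the expression N to a DFA (subset construction, then merging equivalent states) gives the minimal DFA with states {n0, n1}, start state n0, accepting states {n0} and transitions n0: 0→n0, 1→n1; n1: 0→n1, 1→n1.
Exploring the product automaton M × N from the start pair (m0, n0), following both machines on each input symbol, reaches 7 state pairs: (m0, n0), (m1, n0), (m2, n1), (m1, n1), (m3, n1), (m4, n1), (m5, n1).
M accepts in {m4, m5} and N accepts in {n0}; no reachable pair has both components accepting, so no string drives both machines to acceptance simultaneously and L(M) ∩ L(N) = ∅.
So no string is accepted by both, and the intersection is empty.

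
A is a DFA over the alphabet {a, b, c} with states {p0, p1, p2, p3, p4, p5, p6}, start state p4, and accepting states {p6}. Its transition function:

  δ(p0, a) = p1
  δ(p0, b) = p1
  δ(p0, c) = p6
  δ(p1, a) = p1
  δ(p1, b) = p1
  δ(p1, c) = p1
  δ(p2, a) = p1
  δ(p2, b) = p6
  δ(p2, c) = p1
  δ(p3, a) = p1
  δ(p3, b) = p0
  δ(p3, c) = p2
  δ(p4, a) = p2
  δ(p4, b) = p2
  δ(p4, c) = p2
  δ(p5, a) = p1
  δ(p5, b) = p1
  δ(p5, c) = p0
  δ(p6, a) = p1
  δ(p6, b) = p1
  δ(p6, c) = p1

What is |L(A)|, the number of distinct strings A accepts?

The useful subgraph on states {p2, p4, p6} is acyclic, so L(A) is finite; the longest accepting path visits 3 useful states, giving maximum string length 2.
Counting accepting paths from p4 by length: 3 of length 2. Total 3.

3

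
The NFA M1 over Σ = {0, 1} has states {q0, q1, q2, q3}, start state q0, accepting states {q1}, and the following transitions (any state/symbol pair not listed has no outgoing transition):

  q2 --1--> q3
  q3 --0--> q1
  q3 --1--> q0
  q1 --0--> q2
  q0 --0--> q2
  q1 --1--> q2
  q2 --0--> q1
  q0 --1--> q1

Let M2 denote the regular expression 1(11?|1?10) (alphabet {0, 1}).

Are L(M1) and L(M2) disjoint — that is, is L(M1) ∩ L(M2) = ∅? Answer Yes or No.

No

The string 110 is accepted by both M1 and M2.
Hence L(M1) ∩ L(M2) ≠ ∅.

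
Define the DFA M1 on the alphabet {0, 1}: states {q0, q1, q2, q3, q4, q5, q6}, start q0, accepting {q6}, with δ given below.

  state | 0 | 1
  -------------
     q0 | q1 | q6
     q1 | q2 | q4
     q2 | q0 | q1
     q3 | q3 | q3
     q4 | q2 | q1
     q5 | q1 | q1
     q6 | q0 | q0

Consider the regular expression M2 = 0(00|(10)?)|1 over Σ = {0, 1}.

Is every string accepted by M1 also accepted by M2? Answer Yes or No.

No

The string 101 is in L(M1) but not in L(M2).
So L(M1) ⊄ L(M2).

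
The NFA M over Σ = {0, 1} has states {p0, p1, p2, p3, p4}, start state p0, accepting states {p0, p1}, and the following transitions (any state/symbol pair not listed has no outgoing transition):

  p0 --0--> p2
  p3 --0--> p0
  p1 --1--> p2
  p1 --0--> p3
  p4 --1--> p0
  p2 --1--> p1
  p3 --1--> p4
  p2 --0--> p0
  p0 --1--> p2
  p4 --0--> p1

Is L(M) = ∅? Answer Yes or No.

The empty string ε is accepted: the run p0 ends in the accepting state p0.
Since at least one string is accepted, L(M) is not empty.

No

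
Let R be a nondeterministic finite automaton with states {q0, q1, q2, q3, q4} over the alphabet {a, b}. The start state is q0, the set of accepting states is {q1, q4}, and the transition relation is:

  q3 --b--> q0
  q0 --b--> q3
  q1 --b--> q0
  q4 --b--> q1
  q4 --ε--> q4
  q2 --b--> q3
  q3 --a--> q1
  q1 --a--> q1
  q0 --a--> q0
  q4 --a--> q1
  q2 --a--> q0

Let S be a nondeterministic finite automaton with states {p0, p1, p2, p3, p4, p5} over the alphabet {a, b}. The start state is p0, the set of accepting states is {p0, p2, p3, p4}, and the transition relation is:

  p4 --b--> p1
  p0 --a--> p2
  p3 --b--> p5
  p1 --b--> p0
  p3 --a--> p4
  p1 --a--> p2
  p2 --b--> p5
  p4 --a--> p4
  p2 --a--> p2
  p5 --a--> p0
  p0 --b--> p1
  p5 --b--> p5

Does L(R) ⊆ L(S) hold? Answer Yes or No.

Yes

Exploring the product automaton R × S from the start pair (q0, p0), following both machines on each input symbol, reaches 9 state pairs: (q0, p0), (q0, p2), (q3, p1), (q3, p5), (q1, p2), (q1, p0), (q0, p5), (q0, p1), (q3, p0).
R accepts in {q1, q4} and S accepts in {p0, p2, p3, p4}. The reachable pairs whose R-component is accepting are (q1, p2), (q1, p0); in each of them the S-component is accepting too, so the product for L(R) \ L(S) (R-component accepting, S-component rejecting) has no reachable accepting pair and the difference is empty.
Hence every string in L(R) is also in L(S).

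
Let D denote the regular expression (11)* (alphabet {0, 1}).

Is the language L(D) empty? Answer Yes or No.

The empty string ε matches the expression, so it belongs to L(D).
Since L(D) contains at least one string, it is not empty.

No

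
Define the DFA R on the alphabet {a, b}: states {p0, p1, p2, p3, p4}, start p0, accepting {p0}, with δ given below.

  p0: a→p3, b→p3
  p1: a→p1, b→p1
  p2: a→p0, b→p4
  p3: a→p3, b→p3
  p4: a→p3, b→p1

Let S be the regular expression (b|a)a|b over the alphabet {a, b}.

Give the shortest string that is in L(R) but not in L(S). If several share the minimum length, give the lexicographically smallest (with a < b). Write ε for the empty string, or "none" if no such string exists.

The empty string ε is accepted by R but not by S.
Since ε is the unique shortest string, it is the required witness.

ε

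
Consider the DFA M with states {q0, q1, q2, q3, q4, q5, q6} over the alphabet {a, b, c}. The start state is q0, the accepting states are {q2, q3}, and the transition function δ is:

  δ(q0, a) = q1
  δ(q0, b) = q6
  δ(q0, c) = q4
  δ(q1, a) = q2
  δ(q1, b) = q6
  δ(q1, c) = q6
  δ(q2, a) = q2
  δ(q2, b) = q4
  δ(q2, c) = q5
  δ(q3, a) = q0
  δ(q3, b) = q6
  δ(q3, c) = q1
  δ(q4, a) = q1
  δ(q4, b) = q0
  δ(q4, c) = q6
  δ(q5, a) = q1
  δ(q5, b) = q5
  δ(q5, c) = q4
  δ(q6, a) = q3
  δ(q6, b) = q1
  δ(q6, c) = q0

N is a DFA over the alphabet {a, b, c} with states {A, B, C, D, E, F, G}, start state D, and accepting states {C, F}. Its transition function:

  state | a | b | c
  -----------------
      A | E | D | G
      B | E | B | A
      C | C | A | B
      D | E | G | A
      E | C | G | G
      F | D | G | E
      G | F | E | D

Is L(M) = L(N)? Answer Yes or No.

Yes

Exploring the product automaton M × N from the start pair (q0, D), following both machines on each input symbol, reaches 7 state pairs: (q0, D), (q1, E), (q6, G), (q4, A), (q2, C), (q3, F), (q5, B).
M accepts in {q2, q3} and N accepts in {C, F}. In every reachable pair the two components are either both accepting — (q2, C), (q3, F) — or both non-accepting, so no string is accepted by exactly one of the machines: L(M) \ L(N) and L(N) \ L(M) are both empty.
Hence every string is accepted by M iff it is accepted by N, and the two languages coincide.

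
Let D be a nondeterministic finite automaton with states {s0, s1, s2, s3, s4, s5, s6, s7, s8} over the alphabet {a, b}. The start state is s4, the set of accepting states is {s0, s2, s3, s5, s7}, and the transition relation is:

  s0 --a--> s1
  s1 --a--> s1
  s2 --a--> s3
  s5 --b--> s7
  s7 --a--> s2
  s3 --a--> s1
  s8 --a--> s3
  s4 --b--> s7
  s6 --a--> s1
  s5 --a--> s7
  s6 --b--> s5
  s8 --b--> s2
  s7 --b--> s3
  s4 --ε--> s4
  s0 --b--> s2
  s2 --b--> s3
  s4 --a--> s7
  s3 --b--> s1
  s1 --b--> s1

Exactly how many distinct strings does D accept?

10

The useful subgraph on states {s2, s3, s4, s7} is acyclic, so L(D) is finite; the longest accepting path visits 4 useful states, giving maximum string length 3.
Counting accepting paths from s4 by length: 2 of length 1, 4 of length 2, 4 of length 3. Total 10.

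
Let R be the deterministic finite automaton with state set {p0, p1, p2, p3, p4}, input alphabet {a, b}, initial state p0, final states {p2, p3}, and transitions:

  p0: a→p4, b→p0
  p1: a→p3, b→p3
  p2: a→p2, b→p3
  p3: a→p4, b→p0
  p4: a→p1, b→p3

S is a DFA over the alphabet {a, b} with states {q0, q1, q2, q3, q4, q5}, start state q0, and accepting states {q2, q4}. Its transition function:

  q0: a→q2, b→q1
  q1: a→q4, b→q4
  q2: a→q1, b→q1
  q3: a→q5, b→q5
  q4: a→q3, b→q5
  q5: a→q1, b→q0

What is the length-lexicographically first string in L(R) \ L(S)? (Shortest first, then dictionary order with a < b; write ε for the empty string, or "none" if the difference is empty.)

The string ab is accepted by R but not by S.
No shorter string lies in the difference, and ab is the lexicographically first length-2 string in L(R) \ L(S).

ab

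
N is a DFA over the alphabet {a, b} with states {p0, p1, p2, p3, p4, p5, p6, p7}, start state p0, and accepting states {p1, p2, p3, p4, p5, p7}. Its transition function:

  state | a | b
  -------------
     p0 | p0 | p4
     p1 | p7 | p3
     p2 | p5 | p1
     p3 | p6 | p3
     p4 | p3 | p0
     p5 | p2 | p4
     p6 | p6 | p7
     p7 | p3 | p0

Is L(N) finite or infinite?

State p0 is reachable from the start and can reach an accepting state, and it lies on the cycle p0 → p0.
Traversing that cycle any number of times yields accepted strings of unbounded length, so the language is infinite.

infinite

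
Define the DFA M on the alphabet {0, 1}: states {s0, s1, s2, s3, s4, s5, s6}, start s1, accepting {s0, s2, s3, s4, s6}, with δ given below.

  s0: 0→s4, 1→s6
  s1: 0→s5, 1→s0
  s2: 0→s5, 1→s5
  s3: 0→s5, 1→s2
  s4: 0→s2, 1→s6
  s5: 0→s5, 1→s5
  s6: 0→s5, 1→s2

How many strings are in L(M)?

The useful subgraph on states {s0, s1, s2, s4, s6} is acyclic, so L(M) is finite; the longest accepting path visits 5 useful states, giving maximum string length 4.
Counting accepting paths from s1 by length: 1 of length 1, 2 of length 2, 3 of length 3, 1 of length 4. Total 7.

7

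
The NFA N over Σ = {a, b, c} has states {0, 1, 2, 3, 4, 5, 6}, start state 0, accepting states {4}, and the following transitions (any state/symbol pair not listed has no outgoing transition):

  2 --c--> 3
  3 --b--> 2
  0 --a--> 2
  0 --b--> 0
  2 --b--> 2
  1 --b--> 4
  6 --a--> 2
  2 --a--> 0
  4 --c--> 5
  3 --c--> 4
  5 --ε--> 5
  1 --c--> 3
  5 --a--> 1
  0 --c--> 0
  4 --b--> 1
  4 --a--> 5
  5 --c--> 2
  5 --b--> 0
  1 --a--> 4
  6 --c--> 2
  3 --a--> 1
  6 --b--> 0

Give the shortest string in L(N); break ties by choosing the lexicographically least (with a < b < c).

acc

A breadth-first search from 0 reaches an accepting state first via the path 0 → 2 → 3 → 4 on input acc.
No string of length < 3 is accepted (BFS exhausts all shorter strings without reaching an accepting state), and acc is the lexicographically least accepting string of length 3.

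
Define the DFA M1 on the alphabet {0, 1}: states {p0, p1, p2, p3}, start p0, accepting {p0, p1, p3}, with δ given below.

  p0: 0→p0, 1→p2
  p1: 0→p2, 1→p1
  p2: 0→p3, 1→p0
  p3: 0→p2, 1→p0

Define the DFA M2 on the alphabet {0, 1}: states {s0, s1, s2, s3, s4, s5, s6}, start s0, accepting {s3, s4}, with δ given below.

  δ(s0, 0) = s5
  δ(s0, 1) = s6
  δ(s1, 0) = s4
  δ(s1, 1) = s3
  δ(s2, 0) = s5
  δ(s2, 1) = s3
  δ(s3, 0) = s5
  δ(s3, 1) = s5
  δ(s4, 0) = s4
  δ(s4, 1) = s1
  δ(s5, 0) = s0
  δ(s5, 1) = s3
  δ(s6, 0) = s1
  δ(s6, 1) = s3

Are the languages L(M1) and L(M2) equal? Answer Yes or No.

The empty string ε is accepted by M1 but rejected by M2.
So L(M1) ≠ L(M2).

No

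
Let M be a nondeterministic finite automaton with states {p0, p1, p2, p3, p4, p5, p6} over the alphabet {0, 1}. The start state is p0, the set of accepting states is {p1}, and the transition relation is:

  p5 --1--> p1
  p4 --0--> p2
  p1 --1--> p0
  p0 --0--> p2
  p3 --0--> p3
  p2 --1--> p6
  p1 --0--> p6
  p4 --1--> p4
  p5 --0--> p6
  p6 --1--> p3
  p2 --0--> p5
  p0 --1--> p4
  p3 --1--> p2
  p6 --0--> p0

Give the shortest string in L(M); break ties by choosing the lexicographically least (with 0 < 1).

A breadth-first search from p0 reaches an accepting state first via the path p0 → p2 → p5 → p1 on input 001.
No string of length < 3 is accepted (BFS exhausts all shorter strings without reaching an accepting state), and 001 is the lexicographically least accepting string of length 3.

001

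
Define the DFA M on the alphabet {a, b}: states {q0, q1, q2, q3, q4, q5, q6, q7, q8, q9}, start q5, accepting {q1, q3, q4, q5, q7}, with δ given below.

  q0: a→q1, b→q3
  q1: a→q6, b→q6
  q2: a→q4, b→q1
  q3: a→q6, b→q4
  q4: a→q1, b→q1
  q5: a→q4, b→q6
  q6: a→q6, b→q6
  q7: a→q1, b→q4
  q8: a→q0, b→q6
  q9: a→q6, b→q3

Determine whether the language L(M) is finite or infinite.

The useful states (reachable from q5 and able to reach an accepting state) are {q1, q4, q5}.
Restricted to these states the transition graph has no cycle, so every accepting path has bounded length and L is finite.

finite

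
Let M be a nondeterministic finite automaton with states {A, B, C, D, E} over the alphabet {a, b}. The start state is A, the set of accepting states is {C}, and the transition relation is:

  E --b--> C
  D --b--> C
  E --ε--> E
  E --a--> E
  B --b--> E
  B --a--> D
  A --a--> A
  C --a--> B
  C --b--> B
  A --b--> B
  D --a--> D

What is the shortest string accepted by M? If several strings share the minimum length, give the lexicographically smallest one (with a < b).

bab

A breadth-first search from A reaches an accepting state first via the path A → B → D → C on input bab.
No string of length < 3 is accepted (BFS exhausts all shorter strings without reaching an accepting state), and bab is the lexicographically least accepting string of length 3.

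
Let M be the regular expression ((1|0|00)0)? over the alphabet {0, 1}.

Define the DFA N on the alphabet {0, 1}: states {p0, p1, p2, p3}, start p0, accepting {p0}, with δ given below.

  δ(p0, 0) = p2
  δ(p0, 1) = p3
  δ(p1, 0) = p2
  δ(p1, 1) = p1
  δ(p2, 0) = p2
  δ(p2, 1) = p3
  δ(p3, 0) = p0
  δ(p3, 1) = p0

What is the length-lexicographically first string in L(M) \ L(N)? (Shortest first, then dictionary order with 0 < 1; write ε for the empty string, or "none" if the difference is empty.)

00

The string 00 is accepted by M but not by N.
No shorter string lies in the difference, and 00 is the lexicographically first length-2 string in L(M) \ L(N).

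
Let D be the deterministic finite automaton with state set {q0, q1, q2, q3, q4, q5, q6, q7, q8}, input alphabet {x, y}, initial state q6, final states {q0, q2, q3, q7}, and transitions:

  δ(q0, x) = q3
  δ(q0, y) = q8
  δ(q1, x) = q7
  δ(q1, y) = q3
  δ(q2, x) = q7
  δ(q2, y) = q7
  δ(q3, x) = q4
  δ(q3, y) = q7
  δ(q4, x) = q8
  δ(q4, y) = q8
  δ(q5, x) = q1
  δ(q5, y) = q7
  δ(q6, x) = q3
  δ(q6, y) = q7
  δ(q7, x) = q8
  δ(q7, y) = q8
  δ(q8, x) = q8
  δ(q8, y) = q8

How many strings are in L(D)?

The useful subgraph on states {q3, q6, q7} is acyclic, so L(D) is finite; the longest accepting path visits 3 useful states, giving maximum string length 2.
Counting accepting paths from q6 by length: 2 of length 1, 1 of length 2. Total 3.

3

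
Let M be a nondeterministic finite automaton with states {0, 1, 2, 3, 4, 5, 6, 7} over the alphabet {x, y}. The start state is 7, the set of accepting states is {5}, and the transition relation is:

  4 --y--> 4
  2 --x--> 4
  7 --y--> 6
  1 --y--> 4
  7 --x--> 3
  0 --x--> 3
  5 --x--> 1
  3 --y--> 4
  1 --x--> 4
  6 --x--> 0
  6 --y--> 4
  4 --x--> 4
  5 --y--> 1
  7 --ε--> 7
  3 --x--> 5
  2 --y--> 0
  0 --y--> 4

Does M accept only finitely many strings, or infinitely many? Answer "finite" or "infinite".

The useful states (reachable from 7 and able to reach an accepting state) are {0, 3, 5, 6, 7}.
Restricted to these states the transition graph has no cycle, so every accepting path has bounded length and L is finite.

finite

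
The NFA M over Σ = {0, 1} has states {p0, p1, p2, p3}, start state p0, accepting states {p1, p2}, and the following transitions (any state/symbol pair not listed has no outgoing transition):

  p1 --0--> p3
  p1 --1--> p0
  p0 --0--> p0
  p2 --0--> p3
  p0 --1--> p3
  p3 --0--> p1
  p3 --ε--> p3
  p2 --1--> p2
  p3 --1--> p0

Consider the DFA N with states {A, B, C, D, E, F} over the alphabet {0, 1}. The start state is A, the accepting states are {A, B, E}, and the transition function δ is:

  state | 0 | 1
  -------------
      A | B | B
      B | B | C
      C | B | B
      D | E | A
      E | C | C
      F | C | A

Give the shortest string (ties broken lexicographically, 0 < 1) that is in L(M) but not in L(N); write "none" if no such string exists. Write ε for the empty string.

Exploring the product automaton M × N from the start pair (p0, A), following both machines on each input symbol, reaches 6 state pairs: (p0, A), (p0, B), (p3, B), (p3, C), (p1, B), (p0, C).
M accepts in {p1, p2} and N accepts in {A, B, E}. The reachable pairs whose M-component is accepting are (p1, B); in each of them the N-component is accepting too, so the product for L(M) \ L(N) (M-component accepting, N-component rejecting) has no reachable accepting pair and the difference is empty.
So every string accepted by M is also accepted by N: L(M) \ L(N) = ∅ and there is no such string.

none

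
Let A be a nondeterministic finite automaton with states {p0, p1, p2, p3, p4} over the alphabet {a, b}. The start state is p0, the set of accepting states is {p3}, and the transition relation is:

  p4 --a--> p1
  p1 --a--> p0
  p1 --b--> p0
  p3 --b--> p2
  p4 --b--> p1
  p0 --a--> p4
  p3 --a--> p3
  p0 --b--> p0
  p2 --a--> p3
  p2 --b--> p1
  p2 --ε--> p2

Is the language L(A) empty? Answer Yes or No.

Yes

The states reachable from the start state are {p0, p1, p4}.
None of the accepting states {p3} is reachable, so no string is accepted and L(A) = ∅.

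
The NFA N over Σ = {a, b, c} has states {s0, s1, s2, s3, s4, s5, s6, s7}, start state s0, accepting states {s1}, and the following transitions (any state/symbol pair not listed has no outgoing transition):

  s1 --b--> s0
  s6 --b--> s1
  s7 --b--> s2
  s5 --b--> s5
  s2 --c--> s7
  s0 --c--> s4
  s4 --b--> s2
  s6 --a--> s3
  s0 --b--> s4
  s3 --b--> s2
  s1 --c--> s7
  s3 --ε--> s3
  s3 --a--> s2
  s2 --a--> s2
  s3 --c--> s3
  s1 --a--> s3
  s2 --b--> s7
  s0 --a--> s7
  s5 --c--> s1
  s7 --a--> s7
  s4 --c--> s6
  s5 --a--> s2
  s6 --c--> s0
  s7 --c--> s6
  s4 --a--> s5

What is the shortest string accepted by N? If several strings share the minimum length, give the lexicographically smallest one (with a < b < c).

acb

A breadth-first search from s0 reaches an accepting state first via the path s0 → s7 → s6 → s1 on input acb.
No string of length < 3 is accepted (BFS exhausts all shorter strings without reaching an accepting state), and acb is the lexicographically least accepting string of length 3.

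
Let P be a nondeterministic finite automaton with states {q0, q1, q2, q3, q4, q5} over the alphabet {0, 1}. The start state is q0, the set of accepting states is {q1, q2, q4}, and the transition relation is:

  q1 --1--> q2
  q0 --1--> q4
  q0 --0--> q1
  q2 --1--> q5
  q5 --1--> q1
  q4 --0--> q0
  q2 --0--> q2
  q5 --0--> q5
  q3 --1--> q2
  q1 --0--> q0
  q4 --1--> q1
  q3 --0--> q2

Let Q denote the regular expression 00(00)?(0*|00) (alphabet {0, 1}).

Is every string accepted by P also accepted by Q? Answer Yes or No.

The string 0 is in L(P) but not in L(Q).
So L(P) ⊄ L(Q).

No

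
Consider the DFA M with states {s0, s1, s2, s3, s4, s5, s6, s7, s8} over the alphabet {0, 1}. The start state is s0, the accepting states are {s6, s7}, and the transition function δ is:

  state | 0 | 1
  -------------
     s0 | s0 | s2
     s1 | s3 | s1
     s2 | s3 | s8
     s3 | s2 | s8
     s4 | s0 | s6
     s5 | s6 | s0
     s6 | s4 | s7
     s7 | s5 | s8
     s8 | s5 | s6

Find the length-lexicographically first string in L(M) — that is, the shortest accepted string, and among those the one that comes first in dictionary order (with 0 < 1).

A breadth-first search from s0 reaches an accepting state first via the path s0 → s2 → s8 → s6 on input 111.
No string of length < 3 is accepted (BFS exhausts all shorter strings without reaching an accepting state), and 111 is the lexicographically least accepting string of length 3.

111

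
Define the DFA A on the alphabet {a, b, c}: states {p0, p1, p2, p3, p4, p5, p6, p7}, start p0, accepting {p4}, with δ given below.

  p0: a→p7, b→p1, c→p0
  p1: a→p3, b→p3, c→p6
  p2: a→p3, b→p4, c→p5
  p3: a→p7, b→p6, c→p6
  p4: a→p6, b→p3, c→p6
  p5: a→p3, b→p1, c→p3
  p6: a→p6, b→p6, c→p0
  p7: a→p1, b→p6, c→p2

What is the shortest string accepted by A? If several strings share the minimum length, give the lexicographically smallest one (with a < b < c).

A breadth-first search from p0 reaches an accepting state first via the path p0 → p7 → p2 → p4 on input acb.
No string of length < 3 is accepted (BFS exhausts all shorter strings without reaching an accepting state), and acb is the lexicographically least accepting string of length 3.

acb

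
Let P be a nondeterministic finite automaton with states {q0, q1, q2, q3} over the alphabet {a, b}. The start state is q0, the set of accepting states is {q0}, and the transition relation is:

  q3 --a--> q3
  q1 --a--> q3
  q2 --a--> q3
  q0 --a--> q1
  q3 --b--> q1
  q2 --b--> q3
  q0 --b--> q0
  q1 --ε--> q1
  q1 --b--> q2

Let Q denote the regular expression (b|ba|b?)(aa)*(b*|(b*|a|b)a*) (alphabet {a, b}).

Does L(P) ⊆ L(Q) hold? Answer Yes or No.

Converting the expression Q to a DFA (subset construction, then merging equivalent states) gives the minimal DFA with states {r0, r1, r2, r3, r4, r5, r6}, start state r0, accepting states {r0, r1, r2, r3, r5, r6} and transitions r0: a→r1, b→r2; r1: a→r3, b→r4; r2: a→r2, b→r5; r3: a→r1, b→r5; r4: a→r4, b→r4; r5: a→r6, b→r5; r6: a→r6, b→r4.
Exploring the product automaton P × Q from the start pair (q0, r0), following both machines on each input symbol, reaches 16 state pairs: (q0, r0), (q1, r1), (q0, r2), (q3, r3), (q2, r4), (q1, r2), (q0, r5), (q3, r1), (q1, r5), (q3, r4), (q3, r2), (q2, r5), (q1, r6), (q1, r4), (q3, r6), (q3, r5).
P accepts in {q0} and Q accepts in {r0, r1, r2, r3, r5, r6}. The reachable pairs whose P-component is accepting are (q0, r0), (q0, r2), (q0, r5); in each of them the Q-component is accepting too, so the product for L(P) \ L(Q) (P-component accepting, Q-component rejecting) has no reachable accepting pair and the difference is empty.
Hence every string in L(P) is also in L(Q).

Yes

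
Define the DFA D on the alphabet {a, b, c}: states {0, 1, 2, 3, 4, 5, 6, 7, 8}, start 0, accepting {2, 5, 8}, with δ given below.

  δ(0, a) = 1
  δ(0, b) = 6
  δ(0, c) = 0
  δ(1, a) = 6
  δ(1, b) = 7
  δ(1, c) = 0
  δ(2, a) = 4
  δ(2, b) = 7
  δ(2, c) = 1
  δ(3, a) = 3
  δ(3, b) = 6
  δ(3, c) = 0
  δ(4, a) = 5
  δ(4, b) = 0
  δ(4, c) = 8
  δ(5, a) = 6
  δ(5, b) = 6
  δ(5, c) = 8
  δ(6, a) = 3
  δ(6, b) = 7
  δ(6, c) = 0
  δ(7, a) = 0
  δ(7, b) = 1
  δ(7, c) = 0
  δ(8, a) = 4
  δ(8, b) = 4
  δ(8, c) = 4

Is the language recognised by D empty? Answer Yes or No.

The states reachable from the start state are {0, 1, 3, 6, 7}.
None of the accepting states {2, 5, 8} is reachable, so no string is accepted and L(D) = ∅.

Yes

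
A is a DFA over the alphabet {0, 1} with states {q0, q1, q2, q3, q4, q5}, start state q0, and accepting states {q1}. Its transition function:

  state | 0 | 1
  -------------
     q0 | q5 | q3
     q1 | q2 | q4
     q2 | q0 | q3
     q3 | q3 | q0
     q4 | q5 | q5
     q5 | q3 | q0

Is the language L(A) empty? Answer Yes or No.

Yes

The states reachable from the start state are {q0, q3, q5}.
None of the accepting states {q1} is reachable, so no string is accepted and L(A) = ∅.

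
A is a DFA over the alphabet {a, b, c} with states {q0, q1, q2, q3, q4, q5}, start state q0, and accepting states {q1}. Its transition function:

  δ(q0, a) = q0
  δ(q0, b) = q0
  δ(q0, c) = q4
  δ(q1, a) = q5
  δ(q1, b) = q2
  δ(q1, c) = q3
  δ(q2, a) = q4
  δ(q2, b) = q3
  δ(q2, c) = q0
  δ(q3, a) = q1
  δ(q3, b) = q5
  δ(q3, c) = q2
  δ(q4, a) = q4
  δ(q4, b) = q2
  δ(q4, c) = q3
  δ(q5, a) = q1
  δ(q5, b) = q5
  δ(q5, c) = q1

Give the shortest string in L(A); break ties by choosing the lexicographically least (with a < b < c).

A breadth-first search from q0 reaches an accepting state first via the path q0 → q4 → q3 → q1 on input cca.
No string of length < 3 is accepted (BFS exhausts all shorter strings without reaching an accepting state), and cca is the lexicographically least accepting string of length 3.

cca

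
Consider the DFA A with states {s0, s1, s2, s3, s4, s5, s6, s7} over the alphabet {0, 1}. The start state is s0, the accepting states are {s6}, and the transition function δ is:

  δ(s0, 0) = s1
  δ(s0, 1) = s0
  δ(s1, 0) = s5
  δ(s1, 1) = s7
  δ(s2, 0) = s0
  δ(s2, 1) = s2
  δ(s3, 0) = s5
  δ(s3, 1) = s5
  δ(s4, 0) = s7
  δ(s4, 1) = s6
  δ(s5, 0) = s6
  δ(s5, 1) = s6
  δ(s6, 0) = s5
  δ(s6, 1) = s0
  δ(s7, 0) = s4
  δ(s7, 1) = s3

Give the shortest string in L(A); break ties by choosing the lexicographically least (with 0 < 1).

A breadth-first search from s0 reaches an accepting state first via the path s0 → s1 → s5 → s6 on input 000.
No string of length < 3 is accepted (BFS exhausts all shorter strings without reaching an accepting state), and 000 is the lexicographically least accepting string of length 3.

000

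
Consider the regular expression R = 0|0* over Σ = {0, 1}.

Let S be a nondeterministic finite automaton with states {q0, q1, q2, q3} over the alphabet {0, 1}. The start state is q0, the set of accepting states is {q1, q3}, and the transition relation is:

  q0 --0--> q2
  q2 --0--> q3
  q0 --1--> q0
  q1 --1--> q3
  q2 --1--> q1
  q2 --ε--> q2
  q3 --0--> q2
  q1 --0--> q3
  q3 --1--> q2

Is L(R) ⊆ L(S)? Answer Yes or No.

No

The empty string ε is in L(R) but not in L(S).
So L(R) ⊄ L(S).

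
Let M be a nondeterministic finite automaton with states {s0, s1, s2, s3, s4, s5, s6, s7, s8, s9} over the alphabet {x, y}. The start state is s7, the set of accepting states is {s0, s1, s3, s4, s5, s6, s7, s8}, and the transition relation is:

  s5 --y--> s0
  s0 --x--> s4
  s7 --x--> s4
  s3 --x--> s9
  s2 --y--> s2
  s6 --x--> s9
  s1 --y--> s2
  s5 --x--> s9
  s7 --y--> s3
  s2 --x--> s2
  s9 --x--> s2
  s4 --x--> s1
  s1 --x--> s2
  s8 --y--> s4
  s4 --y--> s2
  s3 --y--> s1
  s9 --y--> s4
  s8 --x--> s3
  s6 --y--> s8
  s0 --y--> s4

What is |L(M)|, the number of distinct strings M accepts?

7

The useful subgraph on states {s1, s3, s4, s7, s9} is acyclic, so L(M) is finite; the longest accepting path visits 5 useful states, giving maximum string length 4.
Counting accepting paths from s7 by length: 1 of length 0, 2 of length 1, 2 of length 2, 1 of length 3, 1 of length 4. Total 7.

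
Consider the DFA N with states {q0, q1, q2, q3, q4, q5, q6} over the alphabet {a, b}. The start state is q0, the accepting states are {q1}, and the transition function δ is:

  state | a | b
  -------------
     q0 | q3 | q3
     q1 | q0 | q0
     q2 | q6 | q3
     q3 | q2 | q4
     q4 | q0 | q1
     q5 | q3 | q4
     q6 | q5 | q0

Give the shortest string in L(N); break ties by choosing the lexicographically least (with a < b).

abb

A breadth-first search from q0 reaches an accepting state first via the path q0 → q3 → q4 → q1 on input abb.
No string of length < 3 is accepted (BFS exhausts all shorter strings without reaching an accepting state), and abb is the lexicographically least accepting string of length 3.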